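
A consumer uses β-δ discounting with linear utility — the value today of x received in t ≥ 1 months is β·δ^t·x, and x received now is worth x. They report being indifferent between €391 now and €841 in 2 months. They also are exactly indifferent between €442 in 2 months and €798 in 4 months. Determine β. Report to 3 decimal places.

β ≈ 0.839

Both payoffs in the second observation are in the future, so β drops out: δ^2·442 = δ^4·798 ⇒ δ^2 = 442/798 = 0.55388, so δ = 0.74423.
Now use the now-vs-future pair: 391 = β·δ^2·841 gives β = 391/(0.55388·841) ≈ 0.839.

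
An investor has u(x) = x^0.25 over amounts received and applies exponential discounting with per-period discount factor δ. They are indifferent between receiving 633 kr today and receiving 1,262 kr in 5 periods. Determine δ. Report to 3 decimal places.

δ ≈ 0.966

Equating discounted utilities: u(633) = δ^5·u(1262) ⇒ δ^5 = u(633)/u(1262).
Since u(x) = x^0.25, δ^5 = (633/1262)^0.25 = 0.50158^0.25 = 0.84156.
So δ = 0.84156^(1/5) ≈ 0.966.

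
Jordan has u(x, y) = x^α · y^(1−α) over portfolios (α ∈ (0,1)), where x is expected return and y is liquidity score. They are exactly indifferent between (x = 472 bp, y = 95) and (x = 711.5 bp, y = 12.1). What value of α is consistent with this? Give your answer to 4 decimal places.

α ≈ 0.8339

Indifference: 472^α · 95^(1−α) = 711.5^α · 12.1^(1−α).
Taking logs: α·ln 472 + (1−α)·ln 95 = α·ln 711.5 + (1−α)·ln 12.1, i.e. α·-0.4103964 = (1−α)·-2.0606714.
With A = -0.4103964 and B = -2.0606714: α·A = (1−α)·B, so α = B/(A+B) = -2.0606714/-2.4710678 ≈ 0.8339.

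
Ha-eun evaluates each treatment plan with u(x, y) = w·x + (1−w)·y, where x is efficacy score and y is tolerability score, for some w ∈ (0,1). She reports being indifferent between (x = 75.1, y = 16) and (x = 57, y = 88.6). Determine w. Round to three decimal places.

Indifference: w·75.1 + (1−w)·16 = w·57 + (1−w)·88.6.
Rearranging, 18.1·w − 72.6·(1−w) = 0.
The marginal rate of substitution is 72.6/18.1, so w = 72.6/(18.1+72.6) = 0.800.

w = 0.800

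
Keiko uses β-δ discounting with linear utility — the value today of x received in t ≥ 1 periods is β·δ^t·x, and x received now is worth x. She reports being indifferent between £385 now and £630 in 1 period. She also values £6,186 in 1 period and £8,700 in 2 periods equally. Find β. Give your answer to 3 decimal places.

β ≈ 0.859

The second indifference involves only future payoffs, so β cancels: β·δ^1·6186 = β·δ^2·8700, giving δ = 6186/8700 = 0.71103.
The first indifference: 385 = β·δ·630, so β = 385/(δ·630) = 385/(0.71103·630) ≈ 0.859.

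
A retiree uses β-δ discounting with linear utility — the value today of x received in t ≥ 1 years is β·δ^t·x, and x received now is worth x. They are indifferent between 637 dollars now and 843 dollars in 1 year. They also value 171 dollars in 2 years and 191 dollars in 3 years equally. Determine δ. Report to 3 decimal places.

δ ≈ 0.895

Both payoffs in the second observation are in the future, so β drops out: δ^2·171 = δ^3·191 ⇒ δ = 171/191 = 0.89529.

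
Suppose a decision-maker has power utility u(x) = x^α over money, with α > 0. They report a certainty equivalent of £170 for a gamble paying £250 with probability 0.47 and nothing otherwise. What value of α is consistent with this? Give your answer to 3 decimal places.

α ≈ 1.958

Since u(0) = 0, the lottery's EU is 0.47·250^α.
Setting u(170) equal to that: 170^α = 0.47·250^α ⇒ (170/250)^α = 0.47.
Take logs: α = ln 0.47 / ln(170/250) ≈ 1.95773.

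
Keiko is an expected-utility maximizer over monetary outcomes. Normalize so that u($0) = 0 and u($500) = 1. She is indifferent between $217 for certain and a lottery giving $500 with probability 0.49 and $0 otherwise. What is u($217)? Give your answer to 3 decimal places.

u($217) equals the lottery's expected utility: 0.49·1 + 0.51·0 = 0.49.

0.490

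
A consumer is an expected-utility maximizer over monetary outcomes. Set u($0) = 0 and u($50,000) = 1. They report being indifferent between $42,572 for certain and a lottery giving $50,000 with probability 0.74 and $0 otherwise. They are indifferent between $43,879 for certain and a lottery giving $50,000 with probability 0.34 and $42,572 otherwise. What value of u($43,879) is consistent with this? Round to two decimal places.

First, u($42,572) = 0.74·u($50,000) + 0.26·u($0) = 0.74.
Then u($43,879) = 0.34·u($50,000) + 0.66·u($42,572) = 0.34·1.00 + 0.66·0.74 = 0.8284.

0.83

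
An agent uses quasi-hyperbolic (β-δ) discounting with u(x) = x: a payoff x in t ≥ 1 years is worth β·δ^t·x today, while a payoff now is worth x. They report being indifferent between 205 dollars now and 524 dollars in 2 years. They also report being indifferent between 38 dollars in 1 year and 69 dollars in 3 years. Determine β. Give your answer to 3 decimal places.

Both payoffs in the second observation are in the future, so β drops out: δ^1·38 = δ^3·69 ⇒ δ^2 = 38/69 = 0.55072, so δ = 0.74211.
The first indifference: 205 = β·δ^2·524, so β = 205/(δ^2·524) = 205/(0.55072·524) ≈ 0.710.

β ≈ 0.710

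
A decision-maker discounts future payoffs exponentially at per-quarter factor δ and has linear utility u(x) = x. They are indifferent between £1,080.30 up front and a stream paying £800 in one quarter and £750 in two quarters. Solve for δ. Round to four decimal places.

δ ≈ 0.7800

Equating present values: 1080.30 = 800δ + 750δ².
So 750δ² + 800δ − 1080.30 = 0.
δ = (−800 + √(800² + 4·750·1080.30)) / (2·750) = (−800 + √3880900.00) / 1500 ≈ 0.7800.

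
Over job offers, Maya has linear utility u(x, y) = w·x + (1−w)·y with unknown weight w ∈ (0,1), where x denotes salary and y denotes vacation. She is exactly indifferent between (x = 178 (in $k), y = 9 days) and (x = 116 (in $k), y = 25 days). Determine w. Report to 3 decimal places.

u(178,9) = u(116,25) means w·178 + (1−w)·9 = w·116 + (1−w)·25.
Rearranging, 62·w − 16·(1−w) = 0.
Hence w = 16/(62+16) = 16/78 = 0.205.

w = 0.205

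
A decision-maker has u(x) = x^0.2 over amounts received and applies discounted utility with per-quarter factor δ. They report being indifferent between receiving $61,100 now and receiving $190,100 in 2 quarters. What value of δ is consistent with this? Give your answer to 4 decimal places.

Indifference means u(61100) = δ^2 · u(190100), so δ^2 = u(61100)/u(190100).
Since u(x) = x^0.2, δ^2 = (61100/190100)^0.2 = 0.32141^0.2 = 0.79691.
Hence δ = (0.79691)^(1/2) = 0.892701.

δ ≈ 0.8927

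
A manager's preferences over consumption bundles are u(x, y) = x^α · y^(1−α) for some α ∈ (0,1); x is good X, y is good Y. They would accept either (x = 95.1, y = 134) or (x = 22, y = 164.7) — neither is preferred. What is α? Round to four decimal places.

The Cobb–Douglas utilities coincide, so 95.1^α·134^(1−α) = 22^α·164.7^(1−α).
Rearrange to (95.1/22)^α = (164.7/134)^(1−α) and take logs: α·1.4638865 = (1−α)·0.2062858.
So α/(1−α) = (0.2062858)/(1.4638865) = 0.1409165, and α = 0.1409165/1.1409165 ≈ 0.1235.

α ≈ 0.1235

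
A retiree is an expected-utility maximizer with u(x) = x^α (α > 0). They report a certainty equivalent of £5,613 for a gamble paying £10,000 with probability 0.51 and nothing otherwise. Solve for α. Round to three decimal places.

EU(lottery) = 0.51·10000^α + 0.49·0 = 0.51·10000^α.
Equating: 5613^α = 0.51·10000^α, i.e. 0.5613^α = 0.51.
α = ln(0.51) / ln(5613/10000) = -0.673345/-0.577500 ≈ 1.166.

α ≈ 1.166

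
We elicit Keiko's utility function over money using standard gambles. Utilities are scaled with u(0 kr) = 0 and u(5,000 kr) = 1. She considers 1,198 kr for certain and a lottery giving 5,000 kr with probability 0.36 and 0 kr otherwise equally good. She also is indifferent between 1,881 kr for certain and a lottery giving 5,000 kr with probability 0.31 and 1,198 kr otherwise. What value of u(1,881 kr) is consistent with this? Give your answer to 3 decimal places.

0.558

From the first indifference, u(1,198 kr) = 0.36·u(5,000 kr) + 0.64·u(0 kr) = 0.36·1 + 0.64·0 = 0.36.
Then u(1,881 kr) = 0.31·u(5,000 kr) + 0.69·u(1,198 kr) = 0.31·1.00 + 0.69·0.36 = 0.5584.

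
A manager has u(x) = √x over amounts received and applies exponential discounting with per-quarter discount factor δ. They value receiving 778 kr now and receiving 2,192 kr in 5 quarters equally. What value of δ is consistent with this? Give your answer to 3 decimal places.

The payoff in 5 quarters is discounted by δ^5, so u(778) = δ^5·u(2192) and δ^5 = u(778)/u(2192).
With u(x) = √x: δ^5 = √778/√2192 = √(778/2192) = 0.59576.
Taking the 5th root: δ = 0.59576^(1/5) ≈ 0.902.

δ ≈ 0.902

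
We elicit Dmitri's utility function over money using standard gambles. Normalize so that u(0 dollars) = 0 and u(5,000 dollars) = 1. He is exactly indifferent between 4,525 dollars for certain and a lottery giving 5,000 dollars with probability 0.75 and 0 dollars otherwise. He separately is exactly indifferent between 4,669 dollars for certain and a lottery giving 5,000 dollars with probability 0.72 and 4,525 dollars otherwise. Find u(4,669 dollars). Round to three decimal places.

0.930

From the first indifference, u(4,525 dollars) = 0.75·u(5,000 dollars) + 0.25·u(0 dollars) = 0.75·1 + 0.25·0 = 0.75.
Then u(4,669 dollars) = 0.72·u(5,000 dollars) + 0.28·u(4,525 dollars) = 0.72·1.00 + 0.28·0.75 = 0.9300.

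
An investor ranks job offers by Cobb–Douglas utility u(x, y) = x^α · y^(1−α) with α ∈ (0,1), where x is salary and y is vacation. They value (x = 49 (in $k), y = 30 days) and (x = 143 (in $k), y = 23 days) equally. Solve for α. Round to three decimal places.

Set the two utilities equal: 49^α·30^(1−α) = 143^α·23^(1−α).
Rearrange to (49/143)^α = (23/30)^(1−α) and take logs: α·-1.071024 = (1−α)·-0.265703.
Thus α·(-1.336727) = -0.265703, so α = -0.265703/-1.336727 ≈ 0.199.

α ≈ 0.199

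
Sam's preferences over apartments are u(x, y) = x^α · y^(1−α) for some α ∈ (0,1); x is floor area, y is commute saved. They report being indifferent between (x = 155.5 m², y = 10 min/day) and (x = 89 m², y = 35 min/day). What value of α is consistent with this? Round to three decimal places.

α ≈ 0.692

Set the two utilities equal: 155.5^α·10^(1−α) = 89^α·35^(1−α).
Taking logs: α·ln 155.5 + (1−α)·ln 10 = α·ln 89 + (1−α)·ln 35, i.e. α·0.558009 = (1−α)·1.252763.
With A = 0.558009 and B = 1.252763: α·A = (1−α)·B, so α = B/(A+B) = 1.252763/1.810772 ≈ 0.692.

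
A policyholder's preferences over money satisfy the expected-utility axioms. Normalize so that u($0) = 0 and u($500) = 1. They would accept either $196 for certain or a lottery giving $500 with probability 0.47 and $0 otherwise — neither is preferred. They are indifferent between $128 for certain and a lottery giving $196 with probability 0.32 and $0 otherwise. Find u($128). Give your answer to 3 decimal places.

0.150

From the first indifference, u($196) = 0.47·u($500) + 0.53·u($0) = 0.47·1 + 0.53·0 = 0.47.
Then u($128) = 0.32·u($196) + 0.68·u($0) = 0.32·0.47 + 0.68·0.00 = 0.1504.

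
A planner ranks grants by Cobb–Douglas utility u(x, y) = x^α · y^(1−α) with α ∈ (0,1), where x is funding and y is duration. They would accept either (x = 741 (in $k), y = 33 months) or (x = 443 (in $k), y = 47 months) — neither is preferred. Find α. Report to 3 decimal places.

α ≈ 0.407

Set the two utilities equal: 741^α·33^(1−α) = 443^α·47^(1−α).
Rearrange to (741/443)^α = (47/33)^(1−α) and take logs: α·0.514431 = (1−α)·0.353640.
Thus α·(0.868071) = 0.353640, so α = 0.353640/0.868071 ≈ 0.407.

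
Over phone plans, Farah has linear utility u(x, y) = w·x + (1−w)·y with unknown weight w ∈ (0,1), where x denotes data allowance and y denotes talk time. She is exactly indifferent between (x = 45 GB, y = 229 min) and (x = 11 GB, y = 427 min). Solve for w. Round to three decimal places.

w = 0.853

Equating utilities: w·45 + (1−w)·229 = w·11 + (1−w)·427.
Collecting terms: w·34 = (1−w)·198.
Hence w = 198/(34+198) = 198/232 = 0.853.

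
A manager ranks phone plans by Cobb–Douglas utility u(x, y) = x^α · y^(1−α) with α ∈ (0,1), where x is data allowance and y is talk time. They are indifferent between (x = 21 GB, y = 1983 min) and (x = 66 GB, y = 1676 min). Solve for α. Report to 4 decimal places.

α ≈ 0.1281

The Cobb–Douglas utilities coincide, so 21^α·1983^(1−α) = 66^α·1676^(1−α).
Taking logs: α·ln 21 + (1−α)·ln 1983 = α·ln 66 + (1−α)·ln 1676, i.e. α·-1.1451323 = (1−α)·-0.1682008.
With A = -1.1451323 and B = -0.1682008: α·A = (1−α)·B, so α = B/(A+B) = -0.1682008/-1.3133331 ≈ 0.1281.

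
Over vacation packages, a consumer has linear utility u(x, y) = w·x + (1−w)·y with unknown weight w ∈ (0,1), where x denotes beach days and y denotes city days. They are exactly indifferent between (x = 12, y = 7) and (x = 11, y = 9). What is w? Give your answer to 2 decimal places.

Equating utilities: w·12 + (1−w)·7 = w·11 + (1−w)·9.
Collecting terms: w·1 = (1−w)·2.
The marginal rate of substitution is 2/1, so w = 2/(1+2) = 0.67.

w = 0.67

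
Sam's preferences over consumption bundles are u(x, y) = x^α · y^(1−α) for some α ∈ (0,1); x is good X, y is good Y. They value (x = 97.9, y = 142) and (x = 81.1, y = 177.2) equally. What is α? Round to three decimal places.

Set the two utilities equal: 97.9^α·142^(1−α) = 81.1^α·177.2^(1−α).
(97.9/81.1)^α = (177.2/142)^(1−α); take logs: α·ln(97.9/81.1) = (1−α)·ln(177.2/142), i.e. α·0.188264 = (1−α)·0.221452.
So α/(1−α) = (0.221452)/(0.188264) = 1.176284, and α = 1.176284/2.176284 ≈ 0.541.

α ≈ 0.541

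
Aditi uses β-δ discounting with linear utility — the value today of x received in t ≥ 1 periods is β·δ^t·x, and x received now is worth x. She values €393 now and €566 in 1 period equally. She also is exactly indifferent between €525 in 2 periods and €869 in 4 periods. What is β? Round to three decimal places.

β ≈ 0.893

Both payoffs in the second observation are in the future, so β drops out: δ^2·525 = δ^4·869 ⇒ δ^2 = 525/869 = 0.60414, so δ = 0.77727.
Now use the now-vs-future pair: 393 = β·δ·566 gives β = 393/(0.77727·566) ≈ 0.893.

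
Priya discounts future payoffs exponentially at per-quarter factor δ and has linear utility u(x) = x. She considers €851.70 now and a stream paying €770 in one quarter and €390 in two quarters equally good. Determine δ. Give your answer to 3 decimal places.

Equating present values: 851.70 = 770δ + 390δ².
So 390δ² + 770δ − 851.70 = 0.
δ = (−770 + √(770² + 4·390·851.70)) / (2·390) = (−770 + √1921552.00) / 780 ≈ 0.790.

δ ≈ 0.790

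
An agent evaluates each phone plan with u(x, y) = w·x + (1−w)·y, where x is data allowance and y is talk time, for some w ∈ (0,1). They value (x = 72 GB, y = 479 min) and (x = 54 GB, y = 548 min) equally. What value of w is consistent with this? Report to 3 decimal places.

w = 0.793

Indifference: w·72 + (1−w)·479 = w·54 + (1−w)·548.
Collecting terms: w·18 = (1−w)·69.
The marginal rate of substitution is 69/18, so w = 69/(18+69) = 0.793.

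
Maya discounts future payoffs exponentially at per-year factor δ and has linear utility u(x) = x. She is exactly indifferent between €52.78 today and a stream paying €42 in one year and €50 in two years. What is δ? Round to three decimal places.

δ ≈ 0.690

Equating present values: 52.78 = 42δ + 50δ².
That is, 50δ² + 42δ − 52.78 = 0, a quadratic in δ.
By the quadratic formula (taking the positive root), δ = (−42 + √12320.00) / 100 ≈ 0.690.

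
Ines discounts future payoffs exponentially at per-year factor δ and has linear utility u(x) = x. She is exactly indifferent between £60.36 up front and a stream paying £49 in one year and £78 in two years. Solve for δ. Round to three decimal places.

Present value of the stream is 49·δ + 78·δ². Indifference gives 49δ + 78δ² = 60.36.
Rearranged: 78δ² + 49δ − 60.36 = 0.
δ = (−49 + √(49² + 4·78·60.36)) / (2·78) = (−49 + √21233.32) / 156 ≈ 0.620.

δ ≈ 0.620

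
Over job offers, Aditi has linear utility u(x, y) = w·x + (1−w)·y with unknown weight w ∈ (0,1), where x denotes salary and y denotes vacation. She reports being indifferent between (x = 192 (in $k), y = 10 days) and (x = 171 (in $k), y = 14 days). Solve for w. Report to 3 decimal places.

Indifference: w·192 + (1−w)·10 = w·171 + (1−w)·14.
w·(192−171) = (1−w)·(14−10), i.e. w·21 = (1−w)·4.
So w/(1−w) = 4/21 = 0.1905, giving w = 4/(21+4) = 0.160.

w = 0.160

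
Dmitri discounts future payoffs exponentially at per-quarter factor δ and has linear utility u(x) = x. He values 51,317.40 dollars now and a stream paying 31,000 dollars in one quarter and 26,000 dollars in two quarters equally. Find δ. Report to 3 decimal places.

The stream is worth 31000δ + 26000δ² today, so 31000δ + 26000δ² = 51317.40.
That is, 26000δ² + 31000δ − 51317.40 = 0, a quadratic in δ.
δ = (−31000 + √(31000² + 4·26000·51317.40)) / (2·26000) = (−31000 + √6298009600.00) / 52000 ≈ 0.930.

δ ≈ 0.930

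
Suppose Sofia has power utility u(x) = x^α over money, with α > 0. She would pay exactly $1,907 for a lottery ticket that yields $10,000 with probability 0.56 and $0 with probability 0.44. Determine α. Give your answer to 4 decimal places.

EU(lottery) = 0.56·10000^α + 0.44·0 = 0.56·10000^α.
Setting u(1907) equal to that: 1907^α = 0.56·10000^α ⇒ (1907/10000)^α = 0.56.
Taking logs: α·ln(1907/10000) = ln(0.56), so α = -0.5798185 / -1.6570538 ≈ 0.3499.

α ≈ 0.3499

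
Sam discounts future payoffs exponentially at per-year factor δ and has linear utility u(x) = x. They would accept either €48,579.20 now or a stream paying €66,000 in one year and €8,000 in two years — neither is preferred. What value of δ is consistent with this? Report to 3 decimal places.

The stream is worth 66000δ + 8000δ² today, so 66000δ + 8000δ² = 48579.20.
That is, 8000δ² + 66000δ − 48579.20 = 0, a quadratic in δ.
By the quadratic formula (taking the positive root), δ = (−66000 + √5910534400.00) / 16000 ≈ 0.680.

δ ≈ 0.680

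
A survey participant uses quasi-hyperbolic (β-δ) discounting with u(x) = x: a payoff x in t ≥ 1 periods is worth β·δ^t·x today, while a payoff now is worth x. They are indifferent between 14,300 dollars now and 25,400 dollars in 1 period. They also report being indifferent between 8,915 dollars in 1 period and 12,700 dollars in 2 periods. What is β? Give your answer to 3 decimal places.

The second indifference involves only future payoffs, so β cancels: β·δ^1·8915 = β·δ^2·12700, giving δ = 8915/12700 = 0.70197.
The first indifference: 14300 = β·δ·25400, so β = 14300/(δ·25400) = 14300/(0.70197·25400) ≈ 0.802.

β ≈ 0.802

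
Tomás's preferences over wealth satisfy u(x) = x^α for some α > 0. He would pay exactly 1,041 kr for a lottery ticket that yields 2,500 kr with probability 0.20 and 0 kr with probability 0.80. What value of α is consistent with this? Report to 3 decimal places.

EU(lottery) = 0.20·2500^α + 0.80·0 = 0.20·2500^α.
Setting u(1041) equal to that: 1041^α = 0.20·2500^α ⇒ (1041/2500)^α = 0.20.
Take logs: α = ln 0.20 / ln(1041/2500) ≈ 1.83703.

α ≈ 1.837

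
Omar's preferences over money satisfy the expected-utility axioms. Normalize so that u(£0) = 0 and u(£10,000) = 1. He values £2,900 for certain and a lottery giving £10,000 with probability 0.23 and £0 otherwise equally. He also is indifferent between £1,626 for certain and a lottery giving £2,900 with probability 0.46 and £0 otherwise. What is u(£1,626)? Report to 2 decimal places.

From the first indifference, u(£2,900) = 0.23·u(£10,000) + 0.77·u(£0) = 0.23·1 + 0.77·0 = 0.23.
Chaining: u(£1,626) = 0.46·0.23 + 0.54·0.00 = 0.1058.

0.11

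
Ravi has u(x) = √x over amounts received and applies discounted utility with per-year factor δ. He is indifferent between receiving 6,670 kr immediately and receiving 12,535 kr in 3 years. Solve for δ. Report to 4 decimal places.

δ ≈ 0.9002

Equating discounted utilities: u(6670) = δ^3·u(12535) ⇒ δ^3 = u(6670)/u(12535).
With u(x) = √x: δ^3 = √6670/√12535 = √(6670/12535) = 0.72946.
Taking the cube root: δ = 0.72946^(1/3) ≈ 0.9002.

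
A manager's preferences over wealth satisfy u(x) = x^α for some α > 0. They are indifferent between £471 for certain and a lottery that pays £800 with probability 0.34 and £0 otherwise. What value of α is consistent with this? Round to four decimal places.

EU(lottery) = 0.34·800^α + 0.66·0 = 0.34·800^α.
Indifference: 471^α = 0.34·800^α, so (471/800)^α = 0.34.
Taking logs: α·ln(471/800) = ln(0.34), so α = -1.0788097 / -0.5297536 ≈ 2.0364.

α ≈ 2.0364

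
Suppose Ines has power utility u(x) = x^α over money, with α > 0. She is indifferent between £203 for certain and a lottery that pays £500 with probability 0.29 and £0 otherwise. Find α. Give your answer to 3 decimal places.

The lottery's expected utility is 0.29·u(500) + 0.71·u(0) = 0.29·500^α (since u(0) = 0 for α > 0).
Indifference: 203^α = 0.29·500^α, so (203/500)^α = 0.29.
Take logs: α = ln 0.29 / ln(203/500) ≈ 1.37328.

α ≈ 1.373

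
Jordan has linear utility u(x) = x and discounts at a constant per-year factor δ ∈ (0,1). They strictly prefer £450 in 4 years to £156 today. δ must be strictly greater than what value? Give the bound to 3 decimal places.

Comparing present values: 156 < δ^4·450.
Hence δ^4 > 156/450 = 0.34667, and x ↦ x^(1/4) is increasing on (0,∞).
δ > 0.34667^(1/4) = 0.767.

δ > 0.767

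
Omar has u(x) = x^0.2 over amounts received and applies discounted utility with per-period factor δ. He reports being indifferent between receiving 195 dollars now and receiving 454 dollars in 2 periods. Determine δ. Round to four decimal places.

δ ≈ 0.9190

The payoff in 2 periods is discounted by δ^2, so u(195) = δ^2·u(454) and δ^2 = u(195)/u(454).
With u(x) = x^0.2: δ^2 = 195^0.2/454^0.2 = (195/454)^0.2 = 0.84449.
So δ = 0.84449^(1/2) ≈ 0.9190.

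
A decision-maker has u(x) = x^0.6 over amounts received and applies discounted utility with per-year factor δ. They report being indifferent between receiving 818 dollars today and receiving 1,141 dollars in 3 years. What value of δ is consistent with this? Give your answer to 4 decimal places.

Indifference means u(818) = δ^3 · u(1141), so δ^3 = u(818)/u(1141).
With u(x) = x^0.6: δ^3 = 818^0.6/1141^0.6 = (818/1141)^0.6 = 0.81899.
Hence δ = (0.81899)^(1/3) = 0.935607.

δ ≈ 0.9356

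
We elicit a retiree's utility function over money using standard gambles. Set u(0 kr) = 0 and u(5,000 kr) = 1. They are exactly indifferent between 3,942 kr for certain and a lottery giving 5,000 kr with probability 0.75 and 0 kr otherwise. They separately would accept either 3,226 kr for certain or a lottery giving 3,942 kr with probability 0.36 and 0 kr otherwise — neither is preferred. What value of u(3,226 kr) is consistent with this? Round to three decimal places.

From the first indifference, u(3,942 kr) = 0.75·u(5,000 kr) + 0.25·u(0 kr) = 0.75·1 + 0.25·0 = 0.75.
The second indifference gives u(3,226 kr) = 0.36·u(3,942 kr) + 0.64·u(0 kr) = 0.36·0.75 + 0.64·0.00 = 0.2700.

0.270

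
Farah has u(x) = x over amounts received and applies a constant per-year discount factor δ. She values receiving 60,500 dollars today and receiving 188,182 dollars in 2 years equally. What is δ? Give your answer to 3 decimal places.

δ ≈ 0.567

Equating discounted utilities: u(60500) = δ^2·u(188182) ⇒ δ^2 = u(60500)/u(188182).
With u(x) = x: δ^2 = 60500/188182 = 0.32150.
Taking the square root: δ = 0.32150^(1/2) ≈ 0.567.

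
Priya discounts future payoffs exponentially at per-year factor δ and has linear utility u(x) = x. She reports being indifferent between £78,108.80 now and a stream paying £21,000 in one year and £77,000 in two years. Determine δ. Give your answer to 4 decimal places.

Equating present values: 78108.80 = 21000δ + 77000δ².
Rearranged: 77000δ² + 21000δ − 78108.80 = 0.
δ = (−21000 + √(21000² + 4·77000·78108.80)) / (2·77000) = (−21000 + √24498510400.00) / 154000 ≈ 0.8800.

δ ≈ 0.8800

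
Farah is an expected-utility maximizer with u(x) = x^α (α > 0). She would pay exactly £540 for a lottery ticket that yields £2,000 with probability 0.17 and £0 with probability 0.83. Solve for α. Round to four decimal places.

The lottery's expected utility is 0.17·u(2000) + 0.83·u(0) = 0.17·2000^α (since u(0) = 0 for α > 0).
Indifference: 540^α = 0.17·2000^α, so (540/2000)^α = 0.17.
Taking logs: α·ln(540/2000) = ln(0.17), so α = -1.7719568 / -1.3093333 ≈ 1.3533.

α ≈ 1.3533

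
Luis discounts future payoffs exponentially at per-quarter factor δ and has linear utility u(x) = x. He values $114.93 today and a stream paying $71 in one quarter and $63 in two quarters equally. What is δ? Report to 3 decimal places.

δ ≈ 0.900

Equating present values: 114.93 = 71δ + 63δ².
Rearranged: 63δ² + 71δ − 114.93 = 0.
The positive root is δ = [−71 + √(71² + 4·63·114.93)] / (2·63) = (−71 + 184.400)/126 ≈ 0.900.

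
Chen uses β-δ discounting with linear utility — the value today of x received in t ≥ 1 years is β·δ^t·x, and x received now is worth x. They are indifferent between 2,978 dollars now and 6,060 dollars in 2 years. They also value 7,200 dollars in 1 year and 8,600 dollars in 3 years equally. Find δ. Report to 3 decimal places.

δ ≈ 0.915

The second indifference involves only future payoffs, so β cancels: β·δ^1·7200 = β·δ^3·8600, giving δ^2 = 7200/8600 = 0.83721, so δ = 0.91499.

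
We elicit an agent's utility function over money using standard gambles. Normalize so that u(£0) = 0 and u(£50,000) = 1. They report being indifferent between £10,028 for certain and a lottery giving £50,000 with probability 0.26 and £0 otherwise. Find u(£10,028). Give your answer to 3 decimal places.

u(£10,028) equals the lottery's expected utility: 0.26·1 + 0.74·0 = 0.26.

0.260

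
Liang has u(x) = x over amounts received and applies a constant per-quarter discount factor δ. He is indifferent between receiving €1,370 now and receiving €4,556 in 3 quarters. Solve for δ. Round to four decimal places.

The payoff in 3 quarters is discounted by δ^3, so u(1370) = δ^3·u(4556) and δ^3 = u(1370)/u(4556).
With u(x) = x: δ^3 = 1370/4556 = 0.30070.
So δ = 0.30070^(1/3) ≈ 0.6700.

δ ≈ 0.6700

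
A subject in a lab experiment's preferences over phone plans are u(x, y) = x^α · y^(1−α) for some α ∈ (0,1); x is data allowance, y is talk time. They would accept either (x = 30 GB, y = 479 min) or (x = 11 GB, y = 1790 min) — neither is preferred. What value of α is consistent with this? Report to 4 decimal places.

α ≈ 0.5678

Indifference: 30^α · 479^(1−α) = 11^α · 1790^(1−α).
Rearrange to (30/11)^α = (1790/479)^(1−α) and take logs: α·1.0033021 = (1−α)·1.3182703.
Thus α·(2.3215724) = 1.3182703, so α = 1.3182703/2.3215724 ≈ 0.5678.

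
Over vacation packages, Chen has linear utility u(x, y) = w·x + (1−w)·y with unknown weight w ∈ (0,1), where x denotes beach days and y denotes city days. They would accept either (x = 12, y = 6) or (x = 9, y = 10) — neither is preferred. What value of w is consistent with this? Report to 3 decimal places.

Equating utilities: w·12 + (1−w)·6 = w·9 + (1−w)·10.
Collecting terms: w·3 = (1−w)·4.
The marginal rate of substitution is 4/3, so w = 4/(3+4) = 0.571.

w = 0.571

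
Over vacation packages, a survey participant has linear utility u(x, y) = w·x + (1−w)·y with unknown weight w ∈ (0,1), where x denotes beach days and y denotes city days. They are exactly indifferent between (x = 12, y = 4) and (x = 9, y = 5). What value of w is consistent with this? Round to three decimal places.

u(12,4) = u(9,5) means w·12 + (1−w)·4 = w·9 + (1−w)·5.
w·(12−9) = (1−w)·(5−4), i.e. w·3 = (1−w)·1.
So w/(1−w) = 1/3 = 0.3333, giving w = 1/(3+1) = 0.250.

w = 0.250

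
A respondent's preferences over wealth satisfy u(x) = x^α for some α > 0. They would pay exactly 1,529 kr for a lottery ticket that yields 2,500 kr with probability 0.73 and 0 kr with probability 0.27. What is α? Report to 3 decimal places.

The lottery's expected utility is 0.73·u(2500) + 0.27·u(0) = 0.73·2500^α (since u(0) = 0 for α > 0).
Equating: 1529^α = 0.73·2500^α, i.e. 0.6116^α = 0.73.
Taking logs: α·ln(1529/2500) = ln(0.73), so α = -0.314711 / -0.491677 ≈ 0.640.

α ≈ 0.640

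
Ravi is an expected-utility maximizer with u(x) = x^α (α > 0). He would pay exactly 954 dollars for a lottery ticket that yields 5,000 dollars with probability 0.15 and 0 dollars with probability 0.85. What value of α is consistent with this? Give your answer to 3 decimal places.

The lottery's expected utility is 0.15·u(5000) + 0.85·u(0) = 0.15·5000^α (since u(0) = 0 for α > 0).
Setting u(954) equal to that: 954^α = 0.15·5000^α ⇒ (954/5000)^α = 0.15.
Take logs: α = ln 0.15 / ln(954/5000) ≈ 1.14524.

α ≈ 1.145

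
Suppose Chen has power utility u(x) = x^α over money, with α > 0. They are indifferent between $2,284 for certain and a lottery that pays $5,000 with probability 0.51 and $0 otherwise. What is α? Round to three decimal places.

EU(lottery) = 0.51·5000^α + 0.49·0 = 0.51·5000^α.
Setting u(2284) equal to that: 2284^α = 0.51·5000^α ⇒ (2284/5000)^α = 0.51.
Taking logs: α·ln(2284/5000) = ln(0.51), so α = -0.673345 / -0.783510 ≈ 0.859.

α ≈ 0.859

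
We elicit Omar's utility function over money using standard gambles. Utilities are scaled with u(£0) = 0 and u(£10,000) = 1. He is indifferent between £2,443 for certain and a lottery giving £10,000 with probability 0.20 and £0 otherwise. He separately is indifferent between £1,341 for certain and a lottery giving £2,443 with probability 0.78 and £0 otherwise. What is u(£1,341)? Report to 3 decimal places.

From the first indifference, u(£2,443) = 0.20·u(£10,000) + 0.80·u(£0) = 0.20·1 + 0.80·0 = 0.20.
Then u(£1,341) = 0.78·u(£2,443) + 0.22·u(£0) = 0.78·0.20 + 0.22·0.00 = 0.1560.

0.156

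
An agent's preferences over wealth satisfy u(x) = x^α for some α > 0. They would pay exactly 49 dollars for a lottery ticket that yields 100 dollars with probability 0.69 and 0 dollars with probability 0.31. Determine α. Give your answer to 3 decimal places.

α ≈ 0.520

The lottery's expected utility is 0.69·u(100) + 0.31·u(0) = 0.69·100^α (since u(0) = 0 for α > 0).
Equating: 49^α = 0.69·100^α, i.e. 0.4900^α = 0.69.
Taking logs: α·ln(49/100) = ln(0.69), so α = -0.371064 / -0.713350 ≈ 0.520.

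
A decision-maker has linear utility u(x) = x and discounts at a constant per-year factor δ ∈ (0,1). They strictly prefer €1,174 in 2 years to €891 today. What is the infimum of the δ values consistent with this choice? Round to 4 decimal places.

The preference means 891 < δ^2·1174.
Hence δ^2 > 891/1174 = 0.75894, and x ↦ x^(1/2) is increasing on (0,∞).
δ > 0.75894^(1/2) = 0.8712.

δ > 0.8712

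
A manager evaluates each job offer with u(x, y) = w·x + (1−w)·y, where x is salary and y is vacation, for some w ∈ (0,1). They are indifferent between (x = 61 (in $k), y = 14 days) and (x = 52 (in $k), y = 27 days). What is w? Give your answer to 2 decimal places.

w = 0.59

Indifference: w·61 + (1−w)·14 = w·52 + (1−w)·27.
Collecting terms: w·9 = (1−w)·13.
So w/(1−w) = 13/9 = 1.4444, giving w = 13/(9+13) = 0.59.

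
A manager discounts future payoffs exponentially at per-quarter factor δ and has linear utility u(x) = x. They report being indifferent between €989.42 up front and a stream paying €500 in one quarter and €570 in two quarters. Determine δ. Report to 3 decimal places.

Equating present values: 989.42 = 500δ + 570δ².
Rearranged: 570δ² + 500δ − 989.42 = 0.
By the quadratic formula (taking the positive root), δ = (−500 + √2505877.60) / 1140 ≈ 0.950.

δ ≈ 0.950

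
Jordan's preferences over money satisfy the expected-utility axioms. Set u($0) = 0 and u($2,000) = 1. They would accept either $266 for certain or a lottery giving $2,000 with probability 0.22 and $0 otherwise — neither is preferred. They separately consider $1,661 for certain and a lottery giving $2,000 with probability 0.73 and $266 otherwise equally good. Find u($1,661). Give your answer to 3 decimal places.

From the first indifference, u($266) = 0.22·u($2,000) + 0.78·u($0) = 0.22·1 + 0.78·0 = 0.22.
The second indifference gives u($1,661) = 0.73·u($2,000) + 0.27·u($266) = 0.73·1.00 + 0.27·0.22 = 0.7894.

0.789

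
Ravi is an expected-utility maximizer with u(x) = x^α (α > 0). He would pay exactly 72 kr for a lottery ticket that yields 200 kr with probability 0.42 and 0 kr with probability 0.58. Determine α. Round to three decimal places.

The lottery's expected utility is 0.42·u(200) + 0.58·u(0) = 0.42·200^α (since u(0) = 0 for α > 0).
Setting u(72) equal to that: 72^α = 0.42·200^α ⇒ (72/200)^α = 0.42.
α = ln(0.42) / ln(72/200) = -0.867501/-1.021651 ≈ 0.849.

α ≈ 0.849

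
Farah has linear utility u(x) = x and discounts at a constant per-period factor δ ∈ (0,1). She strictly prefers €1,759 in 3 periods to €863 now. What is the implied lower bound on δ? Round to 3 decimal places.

Under u(x) = x this choice says 863 < δ^3·1759.
So δ^3 > 863/1759 = 0.49062; taking the cube root of both positive sides preserves the inequality.
δ > 0.49062^(1/3) = 0.789.

δ > 0.789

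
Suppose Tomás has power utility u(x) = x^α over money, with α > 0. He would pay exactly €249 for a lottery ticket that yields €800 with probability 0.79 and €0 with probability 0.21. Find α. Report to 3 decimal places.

α ≈ 0.202

The lottery's expected utility is 0.79·u(800) + 0.21·u(0) = 0.79·800^α (since u(0) = 0 for α > 0).
Setting u(249) equal to that: 249^α = 0.79·800^α ⇒ (249/800)^α = 0.79.
Take logs: α = ln 0.79 / ln(249/800) ≈ 0.20196.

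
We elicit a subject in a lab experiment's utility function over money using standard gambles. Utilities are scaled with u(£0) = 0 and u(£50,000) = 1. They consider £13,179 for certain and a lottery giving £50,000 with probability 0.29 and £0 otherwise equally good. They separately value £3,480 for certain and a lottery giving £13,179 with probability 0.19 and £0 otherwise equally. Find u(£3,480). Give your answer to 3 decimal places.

The first gamble pins u(£13,179): it must equal 0.29·1 + 0.71·0 = 0.29.
Chaining: u(£3,480) = 0.19·0.29 + 0.81·0.00 = 0.0551.

0.055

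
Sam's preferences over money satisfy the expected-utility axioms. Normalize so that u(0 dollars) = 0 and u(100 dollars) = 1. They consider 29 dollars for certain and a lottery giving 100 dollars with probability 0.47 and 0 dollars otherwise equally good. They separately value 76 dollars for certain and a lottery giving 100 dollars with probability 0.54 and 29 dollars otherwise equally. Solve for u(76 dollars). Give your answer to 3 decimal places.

0.756

First, u(29 dollars) = 0.47·u(100 dollars) + 0.53·u(0 dollars) = 0.47.
Chaining: u(76 dollars) = 0.54·1.00 + 0.46·0.47 = 0.7562.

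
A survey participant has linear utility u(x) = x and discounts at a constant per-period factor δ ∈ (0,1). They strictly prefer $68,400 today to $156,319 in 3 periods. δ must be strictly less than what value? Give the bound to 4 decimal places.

δ < 0.7592

Under u(x) = x this choice says 68400 > δ^3·156319.
Hence δ^3 < 68400/156319 = 0.43757, and x ↦ x^(1/3) is increasing on (0,∞).
δ < 0.43757^(1/3) = 0.7592.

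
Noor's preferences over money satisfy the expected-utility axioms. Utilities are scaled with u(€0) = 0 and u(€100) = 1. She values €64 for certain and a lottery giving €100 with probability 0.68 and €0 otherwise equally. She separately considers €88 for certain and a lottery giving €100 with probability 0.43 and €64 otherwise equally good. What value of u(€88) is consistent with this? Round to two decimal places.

The first gamble pins u(€64): it must equal 0.68·1 + 0.32·0 = 0.68.
The second indifference gives u(€88) = 0.43·u(€100) + 0.57·u(€64) = 0.43·1.00 + 0.57·0.68 = 0.8176.

0.82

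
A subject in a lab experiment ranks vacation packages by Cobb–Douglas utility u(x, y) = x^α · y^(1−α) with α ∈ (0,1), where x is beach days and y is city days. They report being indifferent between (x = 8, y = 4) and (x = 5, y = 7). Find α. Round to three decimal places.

Set the two utilities equal: 8^α·4^(1−α) = 5^α·7^(1−α).
(8/5)^α = (7/4)^(1−α); take logs: α·ln(8/5) = (1−α)·ln(7/4), i.e. α·0.470004 = (1−α)·0.559616.
So α/(1−α) = (0.559616)/(0.470004) = 1.190662, and α = 1.190662/2.190662 ≈ 0.544.

α ≈ 0.544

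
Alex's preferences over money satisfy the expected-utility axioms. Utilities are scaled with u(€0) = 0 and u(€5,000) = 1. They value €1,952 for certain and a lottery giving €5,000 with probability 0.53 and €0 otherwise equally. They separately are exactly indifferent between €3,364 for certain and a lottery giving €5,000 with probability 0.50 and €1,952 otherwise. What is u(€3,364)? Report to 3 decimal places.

From the first indifference, u(€1,952) = 0.53·u(€5,000) + 0.47·u(€0) = 0.53·1 + 0.47·0 = 0.53.
Chaining: u(€3,364) = 0.50·1.00 + 0.50·0.53 = 0.7650.

0.765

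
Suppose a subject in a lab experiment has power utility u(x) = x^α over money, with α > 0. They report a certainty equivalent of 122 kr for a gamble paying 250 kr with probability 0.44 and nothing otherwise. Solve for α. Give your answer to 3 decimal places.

α ≈ 1.144

Since u(0) = 0, the lottery's EU is 0.44·250^α.
Setting u(122) equal to that: 122^α = 0.44·250^α ⇒ (122/250)^α = 0.44.
Take logs: α = ln 0.44 / ln(122/250) ≈ 1.14432.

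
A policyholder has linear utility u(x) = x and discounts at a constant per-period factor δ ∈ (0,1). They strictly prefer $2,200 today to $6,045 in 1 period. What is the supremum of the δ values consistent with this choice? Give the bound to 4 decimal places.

Under u(x) = x this choice says 2200 > δ·6045.
So δ < 2200/6045 = 0.36394.

δ < 0.3639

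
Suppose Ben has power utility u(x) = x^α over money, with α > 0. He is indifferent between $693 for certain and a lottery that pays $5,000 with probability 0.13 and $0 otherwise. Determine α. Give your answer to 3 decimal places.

α ≈ 1.032

The lottery's expected utility is 0.13·u(5000) + 0.87·u(0) = 0.13·5000^α (since u(0) = 0 for α > 0).
Equating: 693^α = 0.13·5000^α, i.e. 0.1386^α = 0.13.
Take logs: α = ln 0.13 / ln(693/5000) ≈ 1.03242.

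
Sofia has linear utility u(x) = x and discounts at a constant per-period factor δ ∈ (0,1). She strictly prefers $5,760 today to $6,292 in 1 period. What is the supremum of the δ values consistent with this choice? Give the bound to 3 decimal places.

δ < 0.915

The preference means 5760 > δ·6292.
Dividing through by 6292 gives δ < 0.91545.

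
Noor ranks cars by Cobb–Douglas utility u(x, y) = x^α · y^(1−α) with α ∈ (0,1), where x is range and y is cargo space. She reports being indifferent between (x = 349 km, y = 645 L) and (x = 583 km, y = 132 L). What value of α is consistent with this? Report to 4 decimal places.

Indifference: 349^α · 645^(1−α) = 583^α · 132^(1−α).
Rearrange to (349/583)^α = (132/645)^(1−α) and take logs: α·-0.5131153 = (1−α)·-1.5864484.
Thus α·(-2.0995637) = -1.5864484, so α = -1.5864484/-2.0995637 ≈ 0.7556.

α ≈ 0.7556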